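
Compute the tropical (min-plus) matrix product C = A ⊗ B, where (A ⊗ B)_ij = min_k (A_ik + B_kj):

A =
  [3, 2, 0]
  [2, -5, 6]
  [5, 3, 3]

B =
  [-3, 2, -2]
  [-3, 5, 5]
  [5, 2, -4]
A ⊗ B =
  [-1, 2, -4]
  [-8, 0, 0]
  [0, 5, -1]

Apply the min-plus product entry-by-entry:
  C[0][0] = min over k of (A[0][0] + B[0][0] = 3 + -3 = 0, A[0][1] + B[1][0] = 2 + -3 = -1, A[0][2] + B[2][0] = 0 + 5 = 5) = -1 (attained at k = 1)
  C[0][1] = min over k of (A[0][0] + B[0][1] = 3 + 2 = 5, A[0][1] + B[1][1] = 2 + 5 = 7, A[0][2] + B[2][1] = 0 + 2 = 2) = 2 (attained at k = 2)
  C[0][2] = min over k of (A[0][0] + B[0][2] = 3 + -2 = 1, A[0][1] + B[1][2] = 2 + 5 = 7, A[0][2] + B[2][2] = 0 + -4 = -4) = -4 (attained at k = 2)
  C[1][0] = min over k of (A[1][0] + B[0][0] = 2 + -3 = -1, A[1][1] + B[1][0] = -5 + -3 = -8, A[1][2] + B[2][0] = 6 + 5 = 11) = -8 (attained at k = 1)
  C[1][1] = min over k of (A[1][0] + B[0][1] = 2 + 2 = 4, A[1][1] + B[1][1] = -5 + 5 = 0, A[1][2] + B[2][1] = 6 + 2 = 8) = 0 (attained at k = 1)
  C[1][2] = min over k of (A[1][0] + B[0][2] = 2 + -2 = 0, A[1][1] + B[1][2] = -5 + 5 = 0, A[1][2] + B[2][2] = 6 + -4 = 2) = 0 (attained at k = 0)
  C[2][0] = min over k of (A[2][0] + B[0][0] = 5 + -3 = 2, A[2][1] + B[1][0] = 3 + -3 = 0, A[2][2] + B[2][0] = 3 + 5 = 8) = 0 (attained at k = 1)
  C[2][1] = min over k of (A[2][0] + B[0][1] = 5 + 2 = 7, A[2][1] + B[1][1] = 3 + 5 = 8, A[2][2] + B[2][1] = 3 + 2 = 5) = 5 (attained at k = 2)
  C[2][2] = min over k of (A[2][0] + B[0][2] = 5 + -2 = 3, A[2][1] + B[1][2] = 3 + 5 = 8, A[2][2] + B[2][2] = 3 + -4 = -1) = -1 (attained at k = 2)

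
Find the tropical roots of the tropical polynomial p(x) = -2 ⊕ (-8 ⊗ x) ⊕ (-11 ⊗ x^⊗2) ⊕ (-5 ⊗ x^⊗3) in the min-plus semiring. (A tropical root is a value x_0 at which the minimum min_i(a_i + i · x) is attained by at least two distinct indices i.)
Roots: {-6, 3, 6}

Each tropical root is a break point of the lower envelope of the lines y = a_i + i · x (there are 4 lines, with slopes 0, 1, ..., 3). Only the lines that attain the minimum somewhere contribute to roots; other lines are dominated. Here the surviving (envelope) indices are i = 3, i = 2, i = 1, i = 0.
Intersections between consecutive envelope lines give the roots: for adjacent envelope indices i < j the intersection is x = (a_i − a_j) / (j − i). Reading off the sorted break points: {-6, 3, 6}.
Verification: at each break x_0, at least two indices attain the minimum of min_i(a_i + i · x_0).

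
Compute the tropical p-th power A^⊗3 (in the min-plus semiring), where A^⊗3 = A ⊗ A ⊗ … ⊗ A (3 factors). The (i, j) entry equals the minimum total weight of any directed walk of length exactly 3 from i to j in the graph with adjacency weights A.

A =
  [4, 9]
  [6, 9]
A^⊗3 =
  [12, 17]
  [14, 19]

Each entry (A^⊗3)_ij equals the minimum over all length-3 walks i = v_0 → v_1 → … → v_3 = j of Σ_t A[v_t][v_{t+1}]. For example, for (i, j) = (0, 1) we minimise over 4 possible intermediate vertex sequences; the minimum is 17, attained along the walk 0 → 0 → 0 → 1.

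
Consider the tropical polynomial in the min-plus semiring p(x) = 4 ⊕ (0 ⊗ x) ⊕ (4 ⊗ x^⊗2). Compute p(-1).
p(-1) = -1

A tropical monomial a ⊗ x^⊗i evaluates to a + i · x. Evaluating each term at x = -1:
  Term 0 contributes 4 + 0 · -1 = 4
  Term 1 contributes 0 + 1 · -1 = -1
  Term 2 contributes 4 + 2 · -1 = 2
p(-1) = ⊕ of these = min[4, -1, 2] = -1.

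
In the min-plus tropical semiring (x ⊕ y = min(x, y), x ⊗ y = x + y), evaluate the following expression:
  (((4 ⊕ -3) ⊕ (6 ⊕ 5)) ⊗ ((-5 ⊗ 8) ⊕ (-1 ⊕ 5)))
(((4 ⊕ -3) ⊕ (6 ⊕ 5)) ⊗ ((-5 ⊗ 8) ⊕ (-1 ⊕ 5))) = -4

Expand innermost to outermost. Recall ⊕ takes the minimum of its arguments and ⊗ takes their sum. Working out the expression (((4 ⊕ -3) ⊕ (6 ⊕ 5)) ⊗ ((-5 ⊗ 8) ⊕ (-1 ⊕ 5))) gives -4.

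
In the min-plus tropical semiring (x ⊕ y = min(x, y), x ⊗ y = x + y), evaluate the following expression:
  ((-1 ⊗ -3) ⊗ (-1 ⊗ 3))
((-1 ⊗ -3) ⊗ (-1 ⊗ 3)) = -2

Expand innermost to outermost. Recall ⊕ takes the minimum of its arguments and ⊗ takes their sum. Working out the expression ((-1 ⊗ -3) ⊗ (-1 ⊗ 3)) gives -2.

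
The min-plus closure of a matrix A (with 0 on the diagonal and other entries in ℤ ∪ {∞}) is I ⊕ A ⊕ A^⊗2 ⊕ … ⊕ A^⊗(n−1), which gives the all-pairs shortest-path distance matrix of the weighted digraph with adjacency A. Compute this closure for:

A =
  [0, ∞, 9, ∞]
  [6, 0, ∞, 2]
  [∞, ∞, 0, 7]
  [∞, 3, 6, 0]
Closure =
  [0, 19, 9, 16]
  [6, 0, 8, 2]
  [16, 10, 0, 7]
  [9, 3, 6, 0]

This is the Floyd-Warshall all-pairs shortest-path computation. For each intermediate vertex k = 0, 1, …, 3, update dist[i][j] ← min(dist[i][j], dist[i][k] + dist[k][j]). The final matrix gives, for each (i, j), the minimum total weight of any directed path from i to j (possibly empty when i = j).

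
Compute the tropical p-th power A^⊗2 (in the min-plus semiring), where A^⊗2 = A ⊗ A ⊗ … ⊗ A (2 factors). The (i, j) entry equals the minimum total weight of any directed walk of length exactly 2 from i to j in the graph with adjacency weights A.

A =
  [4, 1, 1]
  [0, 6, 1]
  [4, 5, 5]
A^⊗2 =
  [1, 5, 2]
  [4, 1, 1]
  [5, 5, 5]

Each entry (A^⊗2)_ij equals the minimum over all length-2 walks i = v_0 → v_1 → … → v_2 = j of Σ_t A[v_t][v_{t+1}]. For example, for (i, j) = (0, 2) we minimise over 3 possible intermediate vertex sequences; the minimum is 2, attained along the walk 0 → 1 → 2.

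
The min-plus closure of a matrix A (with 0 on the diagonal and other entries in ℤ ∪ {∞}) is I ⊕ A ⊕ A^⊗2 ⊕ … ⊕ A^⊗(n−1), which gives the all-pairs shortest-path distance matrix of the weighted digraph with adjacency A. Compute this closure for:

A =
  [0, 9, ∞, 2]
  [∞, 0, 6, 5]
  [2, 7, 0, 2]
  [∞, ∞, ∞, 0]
Closure =
  [0, 9, 15, 2]
  [8, 0, 6, 5]
  [2, 7, 0, 2]
  [∞, ∞, ∞, 0]

This is the Floyd-Warshall all-pairs shortest-path computation. For each intermediate vertex k = 0, 1, …, 3, update dist[i][j] ← min(dist[i][j], dist[i][k] + dist[k][j]). The final matrix gives, for each (i, j), the minimum total weight of any directed path from i to j (possibly empty when i = j).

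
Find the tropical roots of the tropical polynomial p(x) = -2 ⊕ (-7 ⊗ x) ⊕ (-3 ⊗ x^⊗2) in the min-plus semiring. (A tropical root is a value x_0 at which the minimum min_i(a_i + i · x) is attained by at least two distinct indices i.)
Roots: {-4, 5}

Each tropical root is a break point of the lower envelope of the lines y = a_i + i · x (there are 3 lines, with slopes 0, 1, ..., 2). Only the lines that attain the minimum somewhere contribute to roots; other lines are dominated. Here the surviving (envelope) indices are i = 2, i = 1, i = 0.
Intersections between consecutive envelope lines give the roots: for adjacent envelope indices i < j the intersection is x = (a_i − a_j) / (j − i). Reading off the sorted break points: {-4, 5}.
Verification: at each break x_0, at least two indices attain the minimum of min_i(a_i + i · x_0).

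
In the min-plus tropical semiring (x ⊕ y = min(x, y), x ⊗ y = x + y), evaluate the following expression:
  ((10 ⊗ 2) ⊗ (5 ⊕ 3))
((10 ⊗ 2) ⊗ (5 ⊕ 3)) = 15

Expand innermost to outermost. Recall ⊕ takes the minimum of its arguments and ⊗ takes their sum. Working out the expression ((10 ⊗ 2) ⊗ (5 ⊕ 3)) gives 15.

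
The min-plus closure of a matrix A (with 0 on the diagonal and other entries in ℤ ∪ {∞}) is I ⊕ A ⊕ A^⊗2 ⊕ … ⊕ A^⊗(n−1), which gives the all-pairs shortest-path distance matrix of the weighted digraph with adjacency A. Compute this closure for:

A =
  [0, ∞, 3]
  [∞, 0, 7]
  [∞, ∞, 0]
Closure =
  [0, ∞, 3]
  [∞, 0, 7]
  [∞, ∞, 0]

This is the Floyd-Warshall all-pairs shortest-path computation. For each intermediate vertex k = 0, 1, …, 2, update dist[i][j] ← min(dist[i][j], dist[i][k] + dist[k][j]). The final matrix gives, for each (i, j), the minimum total weight of any directed path from i to j (possibly empty when i = j).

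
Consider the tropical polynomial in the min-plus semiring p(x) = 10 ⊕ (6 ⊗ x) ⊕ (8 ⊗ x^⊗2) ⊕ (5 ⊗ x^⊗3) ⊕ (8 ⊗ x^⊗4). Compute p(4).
p(4) = 10

A tropical monomial a ⊗ x^⊗i evaluates to a + i · x. Evaluating each term at x = 4:
  Term 0 contributes 10 + 0 · 4 = 10
  Term 1 contributes 6 + 1 · 4 = 10
  Term 2 contributes 8 + 2 · 4 = 16
  Term 3 contributes 5 + 3 · 4 = 17
  Term 4 contributes 8 + 4 · 4 = 24
p(4) = ⊕ of these = min[10, 10, 16, 17, 24] = 10.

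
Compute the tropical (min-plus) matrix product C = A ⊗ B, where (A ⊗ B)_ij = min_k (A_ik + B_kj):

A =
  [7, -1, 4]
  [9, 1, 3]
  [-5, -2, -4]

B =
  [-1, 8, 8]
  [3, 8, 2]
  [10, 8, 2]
A ⊗ B =
  [2, 7, 1]
  [4, 9, 3]
  [-6, 3, -2]

Apply the min-plus product entry-by-entry:
  C[0][0] = min over k of (A[0][0] + B[0][0] = 7 + -1 = 6, A[0][1] + B[1][0] = -1 + 3 = 2, A[0][2] + B[2][0] = 4 + 10 = 14) = 2 (attained at k = 1)
  C[0][1] = min over k of (A[0][0] + B[0][1] = 7 + 8 = 15, A[0][1] + B[1][1] = -1 + 8 = 7, A[0][2] + B[2][1] = 4 + 8 = 12) = 7 (attained at k = 1)
  C[0][2] = min over k of (A[0][0] + B[0][2] = 7 + 8 = 15, A[0][1] + B[1][2] = -1 + 2 = 1, A[0][2] + B[2][2] = 4 + 2 = 6) = 1 (attained at k = 1)
  C[1][0] = min over k of (A[1][0] + B[0][0] = 9 + -1 = 8, A[1][1] + B[1][0] = 1 + 3 = 4, A[1][2] + B[2][0] = 3 + 10 = 13) = 4 (attained at k = 1)
  C[1][1] = min over k of (A[1][0] + B[0][1] = 9 + 8 = 17, A[1][1] + B[1][1] = 1 + 8 = 9, A[1][2] + B[2][1] = 3 + 8 = 11) = 9 (attained at k = 1)
  C[1][2] = min over k of (A[1][0] + B[0][2] = 9 + 8 = 17, A[1][1] + B[1][2] = 1 + 2 = 3, A[1][2] + B[2][2] = 3 + 2 = 5) = 3 (attained at k = 1)
  C[2][0] = min over k of (A[2][0] + B[0][0] = -5 + -1 = -6, A[2][1] + B[1][0] = -2 + 3 = 1, A[2][2] + B[2][0] = -4 + 10 = 6) = -6 (attained at k = 0)
  C[2][1] = min over k of (A[2][0] + B[0][1] = -5 + 8 = 3, A[2][1] + B[1][1] = -2 + 8 = 6, A[2][2] + B[2][1] = -4 + 8 = 4) = 3 (attained at k = 0)
  C[2][2] = min over k of (A[2][0] + B[0][2] = -5 + 8 = 3, A[2][1] + B[1][2] = -2 + 2 = 0, A[2][2] + B[2][2] = -4 + 2 = -2) = -2 (attained at k = 2)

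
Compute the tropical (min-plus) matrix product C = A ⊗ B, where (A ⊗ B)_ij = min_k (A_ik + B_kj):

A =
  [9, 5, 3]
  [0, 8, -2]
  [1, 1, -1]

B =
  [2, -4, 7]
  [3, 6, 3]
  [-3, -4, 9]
A ⊗ B =
  [0, -1, 8]
  [-5, -6, 7]
  [-4, -5, 4]

Apply the min-plus product entry-by-entry:
  C[0][0] = min over k of (A[0][0] + B[0][0] = 9 + 2 = 11, A[0][1] + B[1][0] = 5 + 3 = 8, A[0][2] + B[2][0] = 3 + -3 = 0) = 0 (attained at k = 2)
  C[0][1] = min over k of (A[0][0] + B[0][1] = 9 + -4 = 5, A[0][1] + B[1][1] = 5 + 6 = 11, A[0][2] + B[2][1] = 3 + -4 = -1) = -1 (attained at k = 2)
  C[0][2] = min over k of (A[0][0] + B[0][2] = 9 + 7 = 16, A[0][1] + B[1][2] = 5 + 3 = 8, A[0][2] + B[2][2] = 3 + 9 = 12) = 8 (attained at k = 1)
  C[1][0] = min over k of (A[1][0] + B[0][0] = 0 + 2 = 2, A[1][1] + B[1][0] = 8 + 3 = 11, A[1][2] + B[2][0] = -2 + -3 = -5) = -5 (attained at k = 2)
  C[1][1] = min over k of (A[1][0] + B[0][1] = 0 + -4 = -4, A[1][1] + B[1][1] = 8 + 6 = 14, A[1][2] + B[2][1] = -2 + -4 = -6) = -6 (attained at k = 2)
  C[1][2] = min over k of (A[1][0] + B[0][2] = 0 + 7 = 7, A[1][1] + B[1][2] = 8 + 3 = 11, A[1][2] + B[2][2] = -2 + 9 = 7) = 7 (attained at k = 0)
  C[2][0] = min over k of (A[2][0] + B[0][0] = 1 + 2 = 3, A[2][1] + B[1][0] = 1 + 3 = 4, A[2][2] + B[2][0] = -1 + -3 = -4) = -4 (attained at k = 2)
  C[2][1] = min over k of (A[2][0] + B[0][1] = 1 + -4 = -3, A[2][1] + B[1][1] = 1 + 6 = 7, A[2][2] + B[2][1] = -1 + -4 = -5) = -5 (attained at k = 2)
  C[2][2] = min over k of (A[2][0] + B[0][2] = 1 + 7 = 8, A[2][1] + B[1][2] = 1 + 3 = 4, A[2][2] + B[2][2] = -1 + 9 = 8) = 4 (attained at k = 1)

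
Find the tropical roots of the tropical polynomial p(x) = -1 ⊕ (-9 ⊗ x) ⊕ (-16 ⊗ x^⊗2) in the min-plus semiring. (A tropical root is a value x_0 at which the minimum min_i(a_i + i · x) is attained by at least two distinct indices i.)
Roots: {7, 8}

Each tropical root is a break point of the lower envelope of the lines y = a_i + i · x (there are 3 lines, with slopes 0, 1, ..., 2). Only the lines that attain the minimum somewhere contribute to roots; other lines are dominated. Here the surviving (envelope) indices are i = 2, i = 1, i = 0.
Intersections between consecutive envelope lines give the roots: for adjacent envelope indices i < j the intersection is x = (a_i − a_j) / (j − i). Reading off the sorted break points: {7, 8}.
Verification: at each break x_0, at least two indices attain the minimum of min_i(a_i + i · x_0).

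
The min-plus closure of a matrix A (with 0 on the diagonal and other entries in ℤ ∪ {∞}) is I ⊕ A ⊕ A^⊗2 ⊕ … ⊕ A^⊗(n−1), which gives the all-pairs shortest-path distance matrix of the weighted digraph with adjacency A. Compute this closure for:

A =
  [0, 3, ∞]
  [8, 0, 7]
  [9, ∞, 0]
Closure =
  [0, 3, 10]
  [8, 0, 7]
  [9, 12, 0]

This is the Floyd-Warshall all-pairs shortest-path computation. For each intermediate vertex k = 0, 1, …, 2, update dist[i][j] ← min(dist[i][j], dist[i][k] + dist[k][j]). The final matrix gives, for each (i, j), the minimum total weight of any directed path from i to j (possibly empty when i = j).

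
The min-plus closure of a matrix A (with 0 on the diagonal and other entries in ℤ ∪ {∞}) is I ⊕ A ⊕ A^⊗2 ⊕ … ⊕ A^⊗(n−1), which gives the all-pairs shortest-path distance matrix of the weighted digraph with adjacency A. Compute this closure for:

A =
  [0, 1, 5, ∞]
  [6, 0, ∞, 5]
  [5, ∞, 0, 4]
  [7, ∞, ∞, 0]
Closure =
  [0, 1, 5, 6]
  [6, 0, 11, 5]
  [5, 6, 0, 4]
  [7, 8, 12, 0]

This is the Floyd-Warshall all-pairs shortest-path computation. For each intermediate vertex k = 0, 1, …, 3, update dist[i][j] ← min(dist[i][j], dist[i][k] + dist[k][j]). The final matrix gives, for each (i, j), the minimum total weight of any directed path from i to j (possibly empty when i = j).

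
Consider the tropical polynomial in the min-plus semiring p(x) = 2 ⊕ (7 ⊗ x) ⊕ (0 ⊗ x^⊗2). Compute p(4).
p(4) = 2

A tropical monomial a ⊗ x^⊗i evaluates to a + i · x. Evaluating each term at x = 4:
  Term 0 contributes 2 + 0 · 4 = 2
  Term 1 contributes 7 + 1 · 4 = 11
  Term 2 contributes 0 + 2 · 4 = 8
p(4) = ⊕ of these = min[2, 11, 8] = 2.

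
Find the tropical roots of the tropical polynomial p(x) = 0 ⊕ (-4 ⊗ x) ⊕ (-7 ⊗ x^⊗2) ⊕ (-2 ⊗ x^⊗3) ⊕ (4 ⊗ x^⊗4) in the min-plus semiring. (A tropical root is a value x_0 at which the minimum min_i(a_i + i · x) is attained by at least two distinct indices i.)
Roots: {-6, -5, 3, 4}

Each tropical root is a break point of the lower envelope of the lines y = a_i + i · x (there are 5 lines, with slopes 0, 1, ..., 4). Only the lines that attain the minimum somewhere contribute to roots; other lines are dominated. Here the surviving (envelope) indices are i = 4, i = 3, i = 2, i = 1, i = 0.
Intersections between consecutive envelope lines give the roots: for adjacent envelope indices i < j the intersection is x = (a_i − a_j) / (j − i). Reading off the sorted break points: {-6, -5, 3, 4}.
Verification: at each break x_0, at least two indices attain the minimum of min_i(a_i + i · x_0).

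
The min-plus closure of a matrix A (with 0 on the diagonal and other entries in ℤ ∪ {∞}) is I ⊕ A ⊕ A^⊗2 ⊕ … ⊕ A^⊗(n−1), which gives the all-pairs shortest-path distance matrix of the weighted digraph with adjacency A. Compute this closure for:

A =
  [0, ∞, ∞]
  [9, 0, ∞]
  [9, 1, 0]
Closure =
  [0, ∞, ∞]
  [9, 0, ∞]
  [9, 1, 0]

This is the Floyd-Warshall all-pairs shortest-path computation. For each intermediate vertex k = 0, 1, …, 2, update dist[i][j] ← min(dist[i][j], dist[i][k] + dist[k][j]). The final matrix gives, for each (i, j), the minimum total weight of any directed path from i to j (possibly empty when i = j).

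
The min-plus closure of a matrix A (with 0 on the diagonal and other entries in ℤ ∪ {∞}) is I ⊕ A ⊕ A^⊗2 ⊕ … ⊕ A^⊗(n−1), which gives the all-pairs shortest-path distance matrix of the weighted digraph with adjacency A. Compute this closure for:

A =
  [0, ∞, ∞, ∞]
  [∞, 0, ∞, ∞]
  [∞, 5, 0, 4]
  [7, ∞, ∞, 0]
Closure =
  [0, ∞, ∞, ∞]
  [∞, 0, ∞, ∞]
  [11, 5, 0, 4]
  [7, ∞, ∞, 0]

This is the Floyd-Warshall all-pairs shortest-path computation. For each intermediate vertex k = 0, 1, …, 3, update dist[i][j] ← min(dist[i][j], dist[i][k] + dist[k][j]). The final matrix gives, for each (i, j), the minimum total weight of any directed path from i to j (possibly empty when i = j).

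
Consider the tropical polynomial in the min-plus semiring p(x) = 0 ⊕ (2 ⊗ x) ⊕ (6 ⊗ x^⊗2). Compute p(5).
p(5) = 0

A tropical monomial a ⊗ x^⊗i evaluates to a + i · x. Evaluating each term at x = 5:
  Term 0 contributes 0 + 0 · 5 = 0
  Term 1 contributes 2 + 1 · 5 = 7
  Term 2 contributes 6 + 2 · 5 = 16
p(5) = ⊕ of these = min[0, 7, 16] = 0.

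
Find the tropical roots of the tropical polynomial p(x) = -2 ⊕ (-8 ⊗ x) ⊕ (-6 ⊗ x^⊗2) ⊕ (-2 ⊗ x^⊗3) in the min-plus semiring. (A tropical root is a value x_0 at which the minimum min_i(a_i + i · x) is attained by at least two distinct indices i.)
Roots: {-4, -2, 6}

Each tropical root is a break point of the lower envelope of the lines y = a_i + i · x (there are 4 lines, with slopes 0, 1, ..., 3). Only the lines that attain the minimum somewhere contribute to roots; other lines are dominated. Here the surviving (envelope) indices are i = 3, i = 2, i = 1, i = 0.
Intersections between consecutive envelope lines give the roots: for adjacent envelope indices i < j the intersection is x = (a_i − a_j) / (j − i). Reading off the sorted break points: {-4, -2, 6}.
Verification: at each break x_0, at least two indices attain the minimum of min_i(a_i + i · x_0).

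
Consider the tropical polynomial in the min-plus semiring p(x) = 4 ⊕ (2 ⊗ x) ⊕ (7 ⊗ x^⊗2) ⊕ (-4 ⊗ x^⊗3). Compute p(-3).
p(-3) = -13

A tropical monomial a ⊗ x^⊗i evaluates to a + i · x. Evaluating each term at x = -3:
  Term 0 contributes 4 + 0 · -3 = 4
  Term 1 contributes 2 + 1 · -3 = -1
  Term 2 contributes 7 + 2 · -3 = 1
  Term 3 contributes -4 + 3 · -3 = -13
p(-3) = ⊕ of these = min[4, -1, 1, -13] = -13.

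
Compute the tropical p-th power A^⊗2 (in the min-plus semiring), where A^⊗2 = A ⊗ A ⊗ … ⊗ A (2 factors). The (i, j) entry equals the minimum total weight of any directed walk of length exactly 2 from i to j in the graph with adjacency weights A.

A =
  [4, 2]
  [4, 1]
A^⊗2 =
  [6, 3]
  [5, 2]

Each entry (A^⊗2)_ij equals the minimum over all length-2 walks i = v_0 → v_1 → … → v_2 = j of Σ_t A[v_t][v_{t+1}]. For example, for (i, j) = (0, 1) we minimise over 2 possible intermediate vertex sequences; the minimum is 3, attained along the walk 0 → 1 → 1.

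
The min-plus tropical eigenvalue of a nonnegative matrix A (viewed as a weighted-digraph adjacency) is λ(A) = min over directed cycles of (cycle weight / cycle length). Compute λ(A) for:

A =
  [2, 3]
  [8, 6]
λ(A) = 2

Enumerate directed cycles and compute their means (weight / length). Sample:
  cycle 0 → 0: weight = 2, length = 1, mean = 2/1 ≈ 2.000
  cycle 1 → 1: weight = 6, length = 1, mean = 6/1 ≈ 6.000
  cycle 0 → 1 → 0: weight = 11, length = 2, mean = 11/2 ≈ 5.500
  cycle 1 → 0 → 1: weight = 11, length = 2, mean = 11/2 ≈ 5.500
Minimum mean = 2.000, attained e.g. along the cycle 0 → 0 with weight 2 and length 1. So λ(A) = 2/1 = 2.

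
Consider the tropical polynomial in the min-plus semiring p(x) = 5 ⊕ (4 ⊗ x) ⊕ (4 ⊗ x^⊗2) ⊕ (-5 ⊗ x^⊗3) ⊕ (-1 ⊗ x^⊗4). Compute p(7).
p(7) = 5

A tropical monomial a ⊗ x^⊗i evaluates to a + i · x. Evaluating each term at x = 7:
  Term 0 contributes 5 + 0 · 7 = 5
  Term 1 contributes 4 + 1 · 7 = 11
  Term 2 contributes 4 + 2 · 7 = 18
  Term 3 contributes -5 + 3 · 7 = 16
  Term 4 contributes -1 + 4 · 7 = 27
p(7) = ⊕ of these = min[5, 11, 18, 16, 27] = 5.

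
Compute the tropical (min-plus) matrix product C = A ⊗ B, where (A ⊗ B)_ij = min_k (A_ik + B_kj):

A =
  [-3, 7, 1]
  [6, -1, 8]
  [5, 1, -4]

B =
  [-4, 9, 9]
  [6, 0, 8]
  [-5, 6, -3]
A ⊗ B =
  [-7, 6, -2]
  [2, -1, 5]
  [-9, 1, -7]

Apply the min-plus product entry-by-entry:
  C[0][0] = min over k of (A[0][0] + B[0][0] = -3 + -4 = -7, A[0][1] + B[1][0] = 7 + 6 = 13, A[0][2] + B[2][0] = 1 + -5 = -4) = -7 (attained at k = 0)
  C[0][1] = min over k of (A[0][0] + B[0][1] = -3 + 9 = 6, A[0][1] + B[1][1] = 7 + 0 = 7, A[0][2] + B[2][1] = 1 + 6 = 7) = 6 (attained at k = 0)
  C[0][2] = min over k of (A[0][0] + B[0][2] = -3 + 9 = 6, A[0][1] + B[1][2] = 7 + 8 = 15, A[0][2] + B[2][2] = 1 + -3 = -2) = -2 (attained at k = 2)
  C[1][0] = min over k of (A[1][0] + B[0][0] = 6 + -4 = 2, A[1][1] + B[1][0] = -1 + 6 = 5, A[1][2] + B[2][0] = 8 + -5 = 3) = 2 (attained at k = 0)
  C[1][1] = min over k of (A[1][0] + B[0][1] = 6 + 9 = 15, A[1][1] + B[1][1] = -1 + 0 = -1, A[1][2] + B[2][1] = 8 + 6 = 14) = -1 (attained at k = 1)
  C[1][2] = min over k of (A[1][0] + B[0][2] = 6 + 9 = 15, A[1][1] + B[1][2] = -1 + 8 = 7, A[1][2] + B[2][2] = 8 + -3 = 5) = 5 (attained at k = 2)
  C[2][0] = min over k of (A[2][0] + B[0][0] = 5 + -4 = 1, A[2][1] + B[1][0] = 1 + 6 = 7, A[2][2] + B[2][0] = -4 + -5 = -9) = -9 (attained at k = 2)
  C[2][1] = min over k of (A[2][0] + B[0][1] = 5 + 9 = 14, A[2][1] + B[1][1] = 1 + 0 = 1, A[2][2] + B[2][1] = -4 + 6 = 2) = 1 (attained at k = 1)
  C[2][2] = min over k of (A[2][0] + B[0][2] = 5 + 9 = 14, A[2][1] + B[1][2] = 1 + 8 = 9, A[2][2] + B[2][2] = -4 + -3 = -7) = -7 (attained at k = 2)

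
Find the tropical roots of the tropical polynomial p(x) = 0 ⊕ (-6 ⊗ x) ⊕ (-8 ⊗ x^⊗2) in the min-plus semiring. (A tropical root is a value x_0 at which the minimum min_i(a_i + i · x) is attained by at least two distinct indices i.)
Roots: {2, 6}

Each tropical root is a break point of the lower envelope of the lines y = a_i + i · x (there are 3 lines, with slopes 0, 1, ..., 2). Only the lines that attain the minimum somewhere contribute to roots; other lines are dominated. Here the surviving (envelope) indices are i = 2, i = 1, i = 0.
Intersections between consecutive envelope lines give the roots: for adjacent envelope indices i < j the intersection is x = (a_i − a_j) / (j − i). Reading off the sorted break points: {2, 6}.
Verification: at each break x_0, at least two indices attain the minimum of min_i(a_i + i · x_0).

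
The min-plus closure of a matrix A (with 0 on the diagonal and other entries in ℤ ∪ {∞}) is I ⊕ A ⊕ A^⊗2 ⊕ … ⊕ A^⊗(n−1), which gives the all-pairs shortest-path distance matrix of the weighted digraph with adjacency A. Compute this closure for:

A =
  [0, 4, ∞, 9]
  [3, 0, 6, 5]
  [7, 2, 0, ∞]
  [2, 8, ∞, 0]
Closure =
  [0, 4, 10, 9]
  [3, 0, 6, 5]
  [5, 2, 0, 7]
  [2, 6, 12, 0]

This is the Floyd-Warshall all-pairs shortest-path computation. For each intermediate vertex k = 0, 1, …, 3, update dist[i][j] ← min(dist[i][j], dist[i][k] + dist[k][j]). The final matrix gives, for each (i, j), the minimum total weight of any directed path from i to j (possibly empty when i = j).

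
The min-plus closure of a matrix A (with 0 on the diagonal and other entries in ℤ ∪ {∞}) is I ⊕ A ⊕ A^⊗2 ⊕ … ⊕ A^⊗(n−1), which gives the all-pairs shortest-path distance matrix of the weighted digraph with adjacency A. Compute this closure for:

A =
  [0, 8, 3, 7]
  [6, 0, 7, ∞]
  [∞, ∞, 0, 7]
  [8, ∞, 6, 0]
Closure =
  [0, 8, 3, 7]
  [6, 0, 7, 13]
  [15, 23, 0, 7]
  [8, 16, 6, 0]

This is the Floyd-Warshall all-pairs shortest-path computation. For each intermediate vertex k = 0, 1, …, 3, update dist[i][j] ← min(dist[i][j], dist[i][k] + dist[k][j]). The final matrix gives, for each (i, j), the minimum total weight of any directed path from i to j (possibly empty when i = j).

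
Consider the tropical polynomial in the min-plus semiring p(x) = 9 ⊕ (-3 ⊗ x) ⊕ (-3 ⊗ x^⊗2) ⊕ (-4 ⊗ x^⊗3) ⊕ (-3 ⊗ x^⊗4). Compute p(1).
p(1) = -2

A tropical monomial a ⊗ x^⊗i evaluates to a + i · x. Evaluating each term at x = 1:
  Term 0 contributes 9 + 0 · 1 = 9
  Term 1 contributes -3 + 1 · 1 = -2
  Term 2 contributes -3 + 2 · 1 = -1
  Term 3 contributes -4 + 3 · 1 = -1
  Term 4 contributes -3 + 4 · 1 = 1
p(1) = ⊕ of these = min[9, -2, -1, -1, 1] = -2.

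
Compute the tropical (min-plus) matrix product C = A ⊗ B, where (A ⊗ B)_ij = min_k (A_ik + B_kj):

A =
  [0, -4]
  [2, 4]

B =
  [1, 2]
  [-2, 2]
A ⊗ B =
  [-6, -2]
  [2, 4]

Apply the min-plus product entry-by-entry:
  C[0][0] = min over k of (A[0][0] + B[0][0] = 0 + 1 = 1, A[0][1] + B[1][0] = -4 + -2 = -6) = -6 (attained at k = 1)
  C[0][1] = min over k of (A[0][0] + B[0][1] = 0 + 2 = 2, A[0][1] + B[1][1] = -4 + 2 = -2) = -2 (attained at k = 1)
  C[1][0] = min over k of (A[1][0] + B[0][0] = 2 + 1 = 3, A[1][1] + B[1][0] = 4 + -2 = 2) = 2 (attained at k = 1)
  C[1][1] = min over k of (A[1][0] + B[0][1] = 2 + 2 = 4, A[1][1] + B[1][1] = 4 + 2 = 6) = 4 (attained at k = 0)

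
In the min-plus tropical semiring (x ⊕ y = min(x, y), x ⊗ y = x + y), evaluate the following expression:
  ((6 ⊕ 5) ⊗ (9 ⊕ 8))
((6 ⊕ 5) ⊗ (9 ⊕ 8)) = 13

Expand innermost to outermost. Recall ⊕ takes the minimum of its arguments and ⊗ takes their sum. Working out the expression ((6 ⊕ 5) ⊗ (9 ⊕ 8)) gives 13.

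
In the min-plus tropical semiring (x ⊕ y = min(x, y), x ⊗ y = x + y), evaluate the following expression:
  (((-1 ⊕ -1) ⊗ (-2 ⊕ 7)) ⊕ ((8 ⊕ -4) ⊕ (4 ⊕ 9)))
(((-1 ⊕ -1) ⊗ (-2 ⊕ 7)) ⊕ ((8 ⊕ -4) ⊕ (4 ⊕ 9))) = -4

Expand innermost to outermost. Recall ⊕ takes the minimum of its arguments and ⊗ takes their sum. Working out the expression (((-1 ⊕ -1) ⊗ (-2 ⊕ 7)) ⊕ ((8 ⊕ -4) ⊕ (4 ⊕ 9))) gives -4.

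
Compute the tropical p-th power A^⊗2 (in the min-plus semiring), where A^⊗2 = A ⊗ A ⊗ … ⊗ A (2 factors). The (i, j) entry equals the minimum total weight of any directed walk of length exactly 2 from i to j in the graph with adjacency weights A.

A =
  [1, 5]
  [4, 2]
A^⊗2 =
  [2, 6]
  [5, 4]

Each entry (A^⊗2)_ij equals the minimum over all length-2 walks i = v_0 → v_1 → … → v_2 = j of Σ_t A[v_t][v_{t+1}]. For example, for (i, j) = (0, 1) we minimise over 2 possible intermediate vertex sequences; the minimum is 6, attained along the walk 0 → 0 → 1.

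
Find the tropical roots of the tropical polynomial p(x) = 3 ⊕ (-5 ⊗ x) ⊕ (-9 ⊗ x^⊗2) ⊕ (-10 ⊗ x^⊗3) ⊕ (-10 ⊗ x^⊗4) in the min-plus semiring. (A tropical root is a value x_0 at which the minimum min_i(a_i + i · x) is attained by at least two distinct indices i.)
Roots: {0, 1, 4, 8}

Each tropical root is a break point of the lower envelope of the lines y = a_i + i · x (there are 5 lines, with slopes 0, 1, ..., 4). Only the lines that attain the minimum somewhere contribute to roots; other lines are dominated. Here the surviving (envelope) indices are i = 4, i = 3, i = 2, i = 1, i = 0.
Intersections between consecutive envelope lines give the roots: for adjacent envelope indices i < j the intersection is x = (a_i − a_j) / (j − i). Reading off the sorted break points: {0, 1, 4, 8}.
Verification: at each break x_0, at least two indices attain the minimum of min_i(a_i + i · x_0).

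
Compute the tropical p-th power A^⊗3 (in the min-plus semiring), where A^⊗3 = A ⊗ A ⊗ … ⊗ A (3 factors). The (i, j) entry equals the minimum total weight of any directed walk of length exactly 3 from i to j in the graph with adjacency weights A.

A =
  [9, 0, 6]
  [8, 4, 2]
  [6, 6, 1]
A^⊗3 =
  [8, 8, 3]
  [9, 8, 4]
  [8, 7, 3]

Each entry (A^⊗3)_ij equals the minimum over all length-3 walks i = v_0 → v_1 → … → v_3 = j of Σ_t A[v_t][v_{t+1}]. For example, for (i, j) = (0, 2) we minimise over 9 possible intermediate vertex sequences; the minimum is 3, attained along the walk 0 → 1 → 2 → 2.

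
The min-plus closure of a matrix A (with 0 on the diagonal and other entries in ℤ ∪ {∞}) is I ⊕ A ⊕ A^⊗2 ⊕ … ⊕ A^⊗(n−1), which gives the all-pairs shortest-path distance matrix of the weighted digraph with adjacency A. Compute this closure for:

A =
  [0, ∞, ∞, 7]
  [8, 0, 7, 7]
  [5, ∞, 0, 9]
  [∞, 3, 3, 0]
Closure =
  [0, 10, 10, 7]
  [8, 0, 7, 7]
  [5, 12, 0, 9]
  [8, 3, 3, 0]

This is the Floyd-Warshall all-pairs shortest-path computation. For each intermediate vertex k = 0, 1, …, 3, update dist[i][j] ← min(dist[i][j], dist[i][k] + dist[k][j]). The final matrix gives, for each (i, j), the minimum total weight of any directed path from i to j (possibly empty when i = j).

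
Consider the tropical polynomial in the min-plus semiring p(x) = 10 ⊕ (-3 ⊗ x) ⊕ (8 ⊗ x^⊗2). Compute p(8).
p(8) = 5

A tropical monomial a ⊗ x^⊗i evaluates to a + i · x. Evaluating each term at x = 8:
  Term 0 contributes 10 + 0 · 8 = 10
  Term 1 contributes -3 + 1 · 8 = 5
  Term 2 contributes 8 + 2 · 8 = 24
p(8) = ⊕ of these = min[10, 5, 24] = 5.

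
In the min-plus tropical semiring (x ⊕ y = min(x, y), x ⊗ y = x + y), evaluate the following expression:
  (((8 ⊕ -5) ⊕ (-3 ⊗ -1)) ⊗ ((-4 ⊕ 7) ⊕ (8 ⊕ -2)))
(((8 ⊕ -5) ⊕ (-3 ⊗ -1)) ⊗ ((-4 ⊕ 7) ⊕ (8 ⊕ -2))) = -9

Expand innermost to outermost. Recall ⊕ takes the minimum of its arguments and ⊗ takes their sum. Working out the expression (((8 ⊕ -5) ⊕ (-3 ⊗ -1)) ⊗ ((-4 ⊕ 7) ⊕ (8 ⊕ -2))) gives -9.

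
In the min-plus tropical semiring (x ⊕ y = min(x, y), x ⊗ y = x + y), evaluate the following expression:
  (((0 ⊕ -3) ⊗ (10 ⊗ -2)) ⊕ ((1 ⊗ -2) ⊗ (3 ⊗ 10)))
(((0 ⊕ -3) ⊗ (10 ⊗ -2)) ⊕ ((1 ⊗ -2) ⊗ (3 ⊗ 10))) = 5

Expand innermost to outermost. Recall ⊕ takes the minimum of its arguments and ⊗ takes their sum. Working out the expression (((0 ⊕ -3) ⊗ (10 ⊗ -2)) ⊕ ((1 ⊗ -2) ⊗ (3 ⊗ 10))) gives 5.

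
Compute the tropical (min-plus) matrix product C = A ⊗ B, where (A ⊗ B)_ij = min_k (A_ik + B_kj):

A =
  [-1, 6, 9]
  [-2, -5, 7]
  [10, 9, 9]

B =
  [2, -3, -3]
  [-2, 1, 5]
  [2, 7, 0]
A ⊗ B =
  [1, -4, -4]
  [-7, -5, -5]
  [7, 7, 7]

Apply the min-plus product entry-by-entry:
  C[0][0] = min over k of (A[0][0] + B[0][0] = -1 + 2 = 1, A[0][1] + B[1][0] = 6 + -2 = 4, A[0][2] + B[2][0] = 9 + 2 = 11) = 1 (attained at k = 0)
  C[0][1] = min over k of (A[0][0] + B[0][1] = -1 + -3 = -4, A[0][1] + B[1][1] = 6 + 1 = 7, A[0][2] + B[2][1] = 9 + 7 = 16) = -4 (attained at k = 0)
  C[0][2] = min over k of (A[0][0] + B[0][2] = -1 + -3 = -4, A[0][1] + B[1][2] = 6 + 5 = 11, A[0][2] + B[2][2] = 9 + 0 = 9) = -4 (attained at k = 0)
  C[1][0] = min over k of (A[1][0] + B[0][0] = -2 + 2 = 0, A[1][1] + B[1][0] = -5 + -2 = -7, A[1][2] + B[2][0] = 7 + 2 = 9) = -7 (attained at k = 1)
  C[1][1] = min over k of (A[1][0] + B[0][1] = -2 + -3 = -5, A[1][1] + B[1][1] = -5 + 1 = -4, A[1][2] + B[2][1] = 7 + 7 = 14) = -5 (attained at k = 0)
  C[1][2] = min over k of (A[1][0] + B[0][2] = -2 + -3 = -5, A[1][1] + B[1][2] = -5 + 5 = 0, A[1][2] + B[2][2] = 7 + 0 = 7) = -5 (attained at k = 0)
  C[2][0] = min over k of (A[2][0] + B[0][0] = 10 + 2 = 12, A[2][1] + B[1][0] = 9 + -2 = 7, A[2][2] + B[2][0] = 9 + 2 = 11) = 7 (attained at k = 1)
  C[2][1] = min over k of (A[2][0] + B[0][1] = 10 + -3 = 7, A[2][1] + B[1][1] = 9 + 1 = 10, A[2][2] + B[2][1] = 9 + 7 = 16) = 7 (attained at k = 0)
  C[2][2] = min over k of (A[2][0] + B[0][2] = 10 + -3 = 7, A[2][1] + B[1][2] = 9 + 5 = 14, A[2][2] + B[2][2] = 9 + 0 = 9) = 7 (attained at k = 0)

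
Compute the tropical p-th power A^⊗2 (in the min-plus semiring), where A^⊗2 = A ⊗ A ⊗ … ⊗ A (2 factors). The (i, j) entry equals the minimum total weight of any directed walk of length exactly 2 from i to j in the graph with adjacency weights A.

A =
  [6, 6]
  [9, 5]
A^⊗2 =
  [12, 11]
  [14, 10]

Each entry (A^⊗2)_ij equals the minimum over all length-2 walks i = v_0 → v_1 → … → v_2 = j of Σ_t A[v_t][v_{t+1}]. For example, for (i, j) = (0, 1) we minimise over 2 possible intermediate vertex sequences; the minimum is 11, attained along the walk 0 → 1 → 1.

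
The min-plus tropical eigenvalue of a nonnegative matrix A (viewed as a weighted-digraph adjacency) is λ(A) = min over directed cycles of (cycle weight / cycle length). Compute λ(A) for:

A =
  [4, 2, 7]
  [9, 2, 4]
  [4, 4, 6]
λ(A) = 2

Enumerate directed cycles and compute their means (weight / length). Sample:
  cycle 0 → 0: weight = 4, length = 1, mean = 4/1 ≈ 4.000
  cycle 1 → 1: weight = 2, length = 1, mean = 2/1 ≈ 2.000
  cycle 2 → 2: weight = 6, length = 1, mean = 6/1 ≈ 6.000
  cycle 0 → 1 → 0: weight = 11, length = 2, mean = 11/2 ≈ 5.500
  cycle 0 → 2 → 0: weight = 11, length = 2, mean = 11/2 ≈ 5.500
  cycle 1 → 0 → 1: weight = 11, length = 2, mean = 11/2 ≈ 5.500
Minimum mean = 2.000, attained e.g. along the cycle 1 → 1 with weight 2 and length 1. So λ(A) = 2/1 = 2.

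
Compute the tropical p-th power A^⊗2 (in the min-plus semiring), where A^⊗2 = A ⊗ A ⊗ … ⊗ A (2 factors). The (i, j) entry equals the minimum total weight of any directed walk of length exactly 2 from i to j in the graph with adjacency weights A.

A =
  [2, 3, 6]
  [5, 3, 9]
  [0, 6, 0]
A^⊗2 =
  [4, 5, 6]
  [7, 6, 9]
  [0, 3, 0]

Each entry (A^⊗2)_ij equals the minimum over all length-2 walks i = v_0 → v_1 → … → v_2 = j of Σ_t A[v_t][v_{t+1}]. For example, for (i, j) = (0, 2) we minimise over 3 possible intermediate vertex sequences; the minimum is 6, attained along the walk 0 → 2 → 2.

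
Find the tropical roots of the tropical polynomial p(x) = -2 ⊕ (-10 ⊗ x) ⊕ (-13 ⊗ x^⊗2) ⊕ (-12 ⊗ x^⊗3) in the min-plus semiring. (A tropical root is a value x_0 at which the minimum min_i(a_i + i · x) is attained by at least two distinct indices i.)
Roots: {-1, 3, 8}

Each tropical root is a break point of the lower envelope of the lines y = a_i + i · x (there are 4 lines, with slopes 0, 1, ..., 3). Only the lines that attain the minimum somewhere contribute to roots; other lines are dominated. Here the surviving (envelope) indices are i = 3, i = 2, i = 1, i = 0.
Intersections between consecutive envelope lines give the roots: for adjacent envelope indices i < j the intersection is x = (a_i − a_j) / (j − i). Reading off the sorted break points: {-1, 3, 8}.
Verification: at each break x_0, at least two indices attain the minimum of min_i(a_i + i · x_0).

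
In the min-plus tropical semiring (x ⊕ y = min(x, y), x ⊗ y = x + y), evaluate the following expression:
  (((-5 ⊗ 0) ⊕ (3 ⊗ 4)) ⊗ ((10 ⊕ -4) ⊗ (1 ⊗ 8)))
(((-5 ⊗ 0) ⊕ (3 ⊗ 4)) ⊗ ((10 ⊕ -4) ⊗ (1 ⊗ 8))) = 0

Expand innermost to outermost. Recall ⊕ takes the minimum of its arguments and ⊗ takes their sum. Working out the expression (((-5 ⊗ 0) ⊕ (3 ⊗ 4)) ⊗ ((10 ⊕ -4) ⊗ (1 ⊗ 8))) gives 0.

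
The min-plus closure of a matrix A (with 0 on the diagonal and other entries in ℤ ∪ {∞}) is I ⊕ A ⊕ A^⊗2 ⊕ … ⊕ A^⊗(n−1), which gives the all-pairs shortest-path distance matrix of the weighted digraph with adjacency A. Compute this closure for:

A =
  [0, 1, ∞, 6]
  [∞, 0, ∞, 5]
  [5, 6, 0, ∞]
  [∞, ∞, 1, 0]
Closure =
  [0, 1, 7, 6]
  [11, 0, 6, 5]
  [5, 6, 0, 11]
  [6, 7, 1, 0]

This is the Floyd-Warshall all-pairs shortest-path computation. For each intermediate vertex k = 0, 1, …, 3, update dist[i][j] ← min(dist[i][j], dist[i][k] + dist[k][j]). The final matrix gives, for each (i, j), the minimum total weight of any directed path from i to j (possibly empty when i = j).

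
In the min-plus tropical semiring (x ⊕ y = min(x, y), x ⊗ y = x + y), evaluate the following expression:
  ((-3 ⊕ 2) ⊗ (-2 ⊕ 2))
((-3 ⊕ 2) ⊗ (-2 ⊕ 2)) = -5

Expand innermost to outermost. Recall ⊕ takes the minimum of its arguments and ⊗ takes their sum. Working out the expression ((-3 ⊕ 2) ⊗ (-2 ⊕ 2)) gives -5.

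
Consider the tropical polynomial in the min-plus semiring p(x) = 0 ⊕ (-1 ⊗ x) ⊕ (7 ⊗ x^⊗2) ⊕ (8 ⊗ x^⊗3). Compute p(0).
p(0) = -1

A tropical monomial a ⊗ x^⊗i evaluates to a + i · x. Evaluating each term at x = 0:
  Term 0 contributes 0 + 0 · 0 = 0
  Term 1 contributes -1 + 1 · 0 = -1
  Term 2 contributes 7 + 2 · 0 = 7
  Term 3 contributes 8 + 3 · 0 = 8
p(0) = ⊕ of these = min[0, -1, 7, 8] = -1.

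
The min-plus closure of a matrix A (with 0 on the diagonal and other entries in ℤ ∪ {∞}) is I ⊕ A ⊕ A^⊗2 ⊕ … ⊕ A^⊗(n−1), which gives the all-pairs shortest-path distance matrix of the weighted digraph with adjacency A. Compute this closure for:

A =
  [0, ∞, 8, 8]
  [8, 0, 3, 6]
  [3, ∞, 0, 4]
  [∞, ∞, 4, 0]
Closure =
  [0, ∞, 8, 8]
  [6, 0, 3, 6]
  [3, ∞, 0, 4]
  [7, ∞, 4, 0]

This is the Floyd-Warshall all-pairs shortest-path computation. For each intermediate vertex k = 0, 1, …, 3, update dist[i][j] ← min(dist[i][j], dist[i][k] + dist[k][j]). The final matrix gives, for each (i, j), the minimum total weight of any directed path from i to j (possibly empty when i = j).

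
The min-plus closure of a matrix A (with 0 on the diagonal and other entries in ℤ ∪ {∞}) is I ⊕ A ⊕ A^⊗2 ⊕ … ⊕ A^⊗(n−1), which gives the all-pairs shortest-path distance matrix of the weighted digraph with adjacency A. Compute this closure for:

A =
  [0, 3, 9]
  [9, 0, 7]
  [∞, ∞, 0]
Closure =
  [0, 3, 9]
  [9, 0, 7]
  [∞, ∞, 0]

This is the Floyd-Warshall all-pairs shortest-path computation. For each intermediate vertex k = 0, 1, …, 2, update dist[i][j] ← min(dist[i][j], dist[i][k] + dist[k][j]). The final matrix gives, for each (i, j), the minimum total weight of any directed path from i to j (possibly empty when i = j).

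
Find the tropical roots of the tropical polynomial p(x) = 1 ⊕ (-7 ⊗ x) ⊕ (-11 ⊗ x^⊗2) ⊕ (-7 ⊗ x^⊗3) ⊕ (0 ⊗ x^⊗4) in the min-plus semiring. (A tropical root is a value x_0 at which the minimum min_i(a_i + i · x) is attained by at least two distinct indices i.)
Roots: {-7, -4, 4, 8}

Each tropical root is a break point of the lower envelope of the lines y = a_i + i · x (there are 5 lines, with slopes 0, 1, ..., 4). Only the lines that attain the minimum somewhere contribute to roots; other lines are dominated. Here the surviving (envelope) indices are i = 4, i = 3, i = 2, i = 1, i = 0.
Intersections between consecutive envelope lines give the roots: for adjacent envelope indices i < j the intersection is x = (a_i − a_j) / (j − i). Reading off the sorted break points: {-7, -4, 4, 8}.
Verification: at each break x_0, at least two indices attain the minimum of min_i(a_i + i · x_0).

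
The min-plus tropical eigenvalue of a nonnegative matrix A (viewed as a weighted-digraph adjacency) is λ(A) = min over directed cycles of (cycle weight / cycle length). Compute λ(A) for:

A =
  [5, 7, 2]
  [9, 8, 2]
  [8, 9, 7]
λ(A) = 5

Enumerate directed cycles and compute their means (weight / length). Sample:
  cycle 0 → 0: weight = 5, length = 1, mean = 5/1 ≈ 5.000
  cycle 1 → 1: weight = 8, length = 1, mean = 8/1 ≈ 8.000
  cycle 2 → 2: weight = 7, length = 1, mean = 7/1 ≈ 7.000
  cycle 0 → 1 → 0: weight = 16, length = 2, mean = 16/2 ≈ 8.000
  cycle 0 → 2 → 0: weight = 10, length = 2, mean = 10/2 ≈ 5.000
  cycle 1 → 0 → 1: weight = 16, length = 2, mean = 16/2 ≈ 8.000
Minimum mean = 5.000, attained e.g. along the cycle 0 → 0 with weight 5 and length 1. So λ(A) = 5/1 = 5.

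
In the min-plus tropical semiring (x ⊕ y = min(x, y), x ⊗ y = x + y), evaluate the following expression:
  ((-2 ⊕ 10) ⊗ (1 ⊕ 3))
((-2 ⊕ 10) ⊗ (1 ⊕ 3)) = -1

Expand innermost to outermost. Recall ⊕ takes the minimum of its arguments and ⊗ takes their sum. Working out the expression ((-2 ⊕ 10) ⊗ (1 ⊕ 3)) gives -1.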